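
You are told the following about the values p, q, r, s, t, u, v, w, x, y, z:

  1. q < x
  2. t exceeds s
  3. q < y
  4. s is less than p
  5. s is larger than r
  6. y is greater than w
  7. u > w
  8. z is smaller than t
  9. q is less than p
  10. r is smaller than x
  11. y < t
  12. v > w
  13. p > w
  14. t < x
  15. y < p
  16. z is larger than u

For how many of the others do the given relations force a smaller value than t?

7

The elements the relations force below t are q, w, u, r, s, y, z — no chain reaches any other.
That is 7.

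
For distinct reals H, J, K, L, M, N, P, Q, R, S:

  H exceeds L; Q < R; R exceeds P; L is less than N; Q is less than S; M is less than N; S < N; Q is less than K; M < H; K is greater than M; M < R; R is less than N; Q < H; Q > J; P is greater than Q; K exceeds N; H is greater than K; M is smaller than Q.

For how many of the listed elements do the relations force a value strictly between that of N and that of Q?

The relations place Q below N. An element lies strictly between them when it is forced above Q and also forced below N.
Above Q: {S, P, R, K, H}. Below N: {L, M, J, S, P, R}.
Intersection: {S, P, R} — 3.

3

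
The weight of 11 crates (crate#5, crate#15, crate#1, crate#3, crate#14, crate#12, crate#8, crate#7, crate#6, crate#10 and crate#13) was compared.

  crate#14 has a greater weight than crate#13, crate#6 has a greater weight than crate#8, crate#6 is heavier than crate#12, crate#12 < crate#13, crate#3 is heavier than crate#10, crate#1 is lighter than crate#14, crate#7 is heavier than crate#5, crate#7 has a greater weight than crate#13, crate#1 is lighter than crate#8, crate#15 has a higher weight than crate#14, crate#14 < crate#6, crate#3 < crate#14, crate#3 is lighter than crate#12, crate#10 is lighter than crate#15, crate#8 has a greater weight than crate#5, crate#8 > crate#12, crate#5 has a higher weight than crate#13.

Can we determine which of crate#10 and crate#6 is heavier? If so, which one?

crate#6

The relevant relations are crate#10 < crate#3; crate#3 < crate#12; crate#12 < crate#13; crate#13 < crate#14; crate#14 < crate#6.
Chaining these gives crate#10 < crate#3 < crate#12 < crate#13 < crate#14 < crate#6.
So crate#6 is heavier.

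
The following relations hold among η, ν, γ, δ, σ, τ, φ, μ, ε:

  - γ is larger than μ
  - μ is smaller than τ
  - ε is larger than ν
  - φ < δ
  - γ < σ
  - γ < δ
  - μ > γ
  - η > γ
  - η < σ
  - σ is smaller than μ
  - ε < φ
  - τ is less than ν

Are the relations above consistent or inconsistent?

inconsistent

We have μ < γ stated directly, yet also γ < η < σ < μ by chaining the others — so γ < μ. Contradiction.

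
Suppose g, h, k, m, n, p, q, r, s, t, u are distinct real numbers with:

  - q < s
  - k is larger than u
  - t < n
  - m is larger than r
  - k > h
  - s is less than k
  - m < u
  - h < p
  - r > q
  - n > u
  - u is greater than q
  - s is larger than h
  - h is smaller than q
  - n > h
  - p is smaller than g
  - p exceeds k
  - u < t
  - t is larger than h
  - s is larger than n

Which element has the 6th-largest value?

The consecutive relations fix a unique order: h < q < r < m < u < t < n < s < k < p < g.
Counting 6 from the largest end gives t.

t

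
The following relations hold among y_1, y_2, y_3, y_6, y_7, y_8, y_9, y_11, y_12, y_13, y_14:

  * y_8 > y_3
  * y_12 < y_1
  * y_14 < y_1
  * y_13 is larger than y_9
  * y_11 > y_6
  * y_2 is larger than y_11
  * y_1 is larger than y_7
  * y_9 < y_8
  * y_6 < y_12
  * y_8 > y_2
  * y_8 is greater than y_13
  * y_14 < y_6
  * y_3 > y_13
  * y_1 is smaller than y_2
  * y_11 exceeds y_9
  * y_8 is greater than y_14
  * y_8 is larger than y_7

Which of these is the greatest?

y_8

y_7 is not greatest since y_7 < y_1; y_9 is not greatest since y_9 < y_11; y_14 is not greatest since y_14 < y_6; y_13 is not greatest since y_13 < y_3; y_6 is not greatest since y_6 < y_12; y_11 is not greatest since y_11 < y_2; y_12 is not greatest since y_12 < y_1; y_1 is not greatest since y_1 < y_2; y_3 is not greatest since y_3 < y_8; y_2 is not greatest since y_2 < y_8.
Only y_8 has nothing above it, so y_8 is the greatest.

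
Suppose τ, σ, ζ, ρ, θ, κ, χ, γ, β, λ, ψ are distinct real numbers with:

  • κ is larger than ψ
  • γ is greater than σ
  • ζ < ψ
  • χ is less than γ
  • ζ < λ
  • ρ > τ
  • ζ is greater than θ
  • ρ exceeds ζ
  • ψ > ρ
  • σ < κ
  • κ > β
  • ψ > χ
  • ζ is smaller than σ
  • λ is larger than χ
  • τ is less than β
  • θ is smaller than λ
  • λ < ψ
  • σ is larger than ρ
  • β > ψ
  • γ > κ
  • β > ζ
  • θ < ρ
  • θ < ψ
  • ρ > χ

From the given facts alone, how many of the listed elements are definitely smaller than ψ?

6

The elements the relations force below ψ are θ, ζ, τ, χ, λ, ρ — no chain reaches any other.
That is 6.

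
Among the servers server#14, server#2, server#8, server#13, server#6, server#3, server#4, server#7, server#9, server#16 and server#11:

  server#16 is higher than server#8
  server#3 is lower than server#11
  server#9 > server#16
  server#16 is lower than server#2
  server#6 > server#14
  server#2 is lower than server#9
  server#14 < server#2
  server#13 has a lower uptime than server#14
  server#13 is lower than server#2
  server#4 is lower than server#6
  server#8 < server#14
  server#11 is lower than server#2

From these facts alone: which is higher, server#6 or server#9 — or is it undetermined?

undetermined

Following every chain through server#9: below server#9 we get server#3, server#8, server#13, server#14, server#11, server#16, server#2.
server#6 is not reached, and no chain runs the other way from server#6 to server#9.
So the given relations leave the order of server#9 and server#6 undetermined.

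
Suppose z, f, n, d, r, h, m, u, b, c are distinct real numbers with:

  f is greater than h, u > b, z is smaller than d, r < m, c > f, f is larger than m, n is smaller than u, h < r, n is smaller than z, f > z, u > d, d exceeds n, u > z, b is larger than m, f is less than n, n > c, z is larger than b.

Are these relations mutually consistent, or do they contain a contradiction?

We have n < z stated directly, yet also z < f < c < n by chaining the others — so z < n. Contradiction.

inconsistent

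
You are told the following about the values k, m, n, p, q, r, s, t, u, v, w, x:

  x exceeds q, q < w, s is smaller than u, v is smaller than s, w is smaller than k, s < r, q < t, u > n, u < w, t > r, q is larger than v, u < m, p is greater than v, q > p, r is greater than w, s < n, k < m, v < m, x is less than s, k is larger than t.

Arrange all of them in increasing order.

Nothing is placed below v, so it is least; from there v < p; p < q; q < x; x < s; s < n; n < u; u < w; w < r; r < t; t < k; k < m, each given directly.

v < p < q < x < s < n < u < w < r < t < k < m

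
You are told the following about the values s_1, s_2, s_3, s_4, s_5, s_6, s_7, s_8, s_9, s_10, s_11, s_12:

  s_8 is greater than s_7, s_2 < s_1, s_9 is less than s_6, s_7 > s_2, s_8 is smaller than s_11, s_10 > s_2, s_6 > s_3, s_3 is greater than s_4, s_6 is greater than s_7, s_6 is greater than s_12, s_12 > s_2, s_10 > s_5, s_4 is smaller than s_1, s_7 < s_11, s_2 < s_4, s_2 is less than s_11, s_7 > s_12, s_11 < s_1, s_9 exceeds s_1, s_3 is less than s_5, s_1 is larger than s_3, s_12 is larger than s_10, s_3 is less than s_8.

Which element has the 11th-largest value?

Chaining the given pairs: s_2 < s_4 < s_3 < s_5 < s_10 < s_12 < s_7 < s_8 < s_11 < s_1 < s_9 < s_6.
Counting 11 from the largest end gives s_4.

s_4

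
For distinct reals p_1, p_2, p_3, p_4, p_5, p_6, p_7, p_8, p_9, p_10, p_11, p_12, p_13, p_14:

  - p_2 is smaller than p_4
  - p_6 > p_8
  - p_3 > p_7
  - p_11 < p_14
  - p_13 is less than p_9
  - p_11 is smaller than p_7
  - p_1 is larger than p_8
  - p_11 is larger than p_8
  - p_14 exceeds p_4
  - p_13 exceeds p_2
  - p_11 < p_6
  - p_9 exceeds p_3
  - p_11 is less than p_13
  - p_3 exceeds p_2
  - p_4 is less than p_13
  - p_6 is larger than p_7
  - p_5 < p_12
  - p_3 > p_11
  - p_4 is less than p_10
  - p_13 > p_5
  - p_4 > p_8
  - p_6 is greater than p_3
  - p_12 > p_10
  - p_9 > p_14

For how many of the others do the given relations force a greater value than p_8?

11

Directly above p_8: p_11, p_4, p_1, p_6.
One step further: p_10, p_7, p_14, p_3, p_13 (9 so far).
One step further: p_12, p_9 (11 so far).
No other element is forced above p_8 by the given relations, so the count is 11.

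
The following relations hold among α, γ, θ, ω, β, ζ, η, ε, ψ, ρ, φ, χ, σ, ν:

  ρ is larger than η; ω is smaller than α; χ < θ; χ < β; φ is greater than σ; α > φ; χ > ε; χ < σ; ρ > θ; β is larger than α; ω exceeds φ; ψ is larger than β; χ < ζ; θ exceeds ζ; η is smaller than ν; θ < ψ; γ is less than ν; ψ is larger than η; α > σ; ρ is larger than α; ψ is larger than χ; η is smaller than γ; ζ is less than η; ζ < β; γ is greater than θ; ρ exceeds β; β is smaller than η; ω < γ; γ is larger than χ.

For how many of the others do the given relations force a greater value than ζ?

7

The elements the relations force above ζ are β, η, θ, ρ, ψ, γ, ν — no chain reaches any other.
That is 7.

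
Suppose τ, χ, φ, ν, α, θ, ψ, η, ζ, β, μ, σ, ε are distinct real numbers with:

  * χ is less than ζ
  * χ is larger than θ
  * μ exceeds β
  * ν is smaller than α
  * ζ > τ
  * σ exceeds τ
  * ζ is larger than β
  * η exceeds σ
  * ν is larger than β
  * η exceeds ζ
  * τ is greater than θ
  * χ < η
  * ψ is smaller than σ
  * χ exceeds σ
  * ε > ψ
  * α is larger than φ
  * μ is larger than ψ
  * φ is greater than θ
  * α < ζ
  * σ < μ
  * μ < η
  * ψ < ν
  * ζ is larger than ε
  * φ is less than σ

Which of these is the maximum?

θ is not greatest since θ < χ; φ is not greatest since φ < σ; ψ is not greatest since ψ < σ; τ is not greatest since τ < σ; σ is not greatest since σ < η; β is not greatest since β < μ; ε is not greatest since ε < ζ; μ is not greatest since μ < η; χ is not greatest since χ < η; ν is not greatest since ν < α; α is not greatest since α < ζ; ζ is not greatest since ζ < η.
Only η has nothing above it, so η is the maximum.

η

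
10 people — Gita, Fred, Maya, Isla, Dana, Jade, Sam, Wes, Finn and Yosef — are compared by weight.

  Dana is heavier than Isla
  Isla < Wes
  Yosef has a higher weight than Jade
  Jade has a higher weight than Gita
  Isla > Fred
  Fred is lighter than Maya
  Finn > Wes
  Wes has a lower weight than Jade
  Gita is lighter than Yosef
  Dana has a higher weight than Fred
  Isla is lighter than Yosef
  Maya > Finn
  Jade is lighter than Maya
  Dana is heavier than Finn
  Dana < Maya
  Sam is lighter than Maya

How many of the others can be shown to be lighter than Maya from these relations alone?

8

The elements the relations force below Maya are Fred, Isla, Wes, Finn, Gita, Jade, Sam, Dana — no chain reaches any other.
That is 8.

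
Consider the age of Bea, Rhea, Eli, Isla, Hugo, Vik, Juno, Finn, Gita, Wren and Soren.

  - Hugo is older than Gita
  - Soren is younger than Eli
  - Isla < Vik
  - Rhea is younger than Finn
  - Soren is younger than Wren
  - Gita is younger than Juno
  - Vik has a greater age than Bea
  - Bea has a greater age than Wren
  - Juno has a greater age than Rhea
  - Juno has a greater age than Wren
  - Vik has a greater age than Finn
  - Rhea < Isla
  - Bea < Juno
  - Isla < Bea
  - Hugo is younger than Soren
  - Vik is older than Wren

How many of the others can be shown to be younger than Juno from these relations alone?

The elements the relations force below Juno are Rhea, Gita, Hugo, Soren, Wren, Isla, Bea — no chain reaches any other.
That is 7.

7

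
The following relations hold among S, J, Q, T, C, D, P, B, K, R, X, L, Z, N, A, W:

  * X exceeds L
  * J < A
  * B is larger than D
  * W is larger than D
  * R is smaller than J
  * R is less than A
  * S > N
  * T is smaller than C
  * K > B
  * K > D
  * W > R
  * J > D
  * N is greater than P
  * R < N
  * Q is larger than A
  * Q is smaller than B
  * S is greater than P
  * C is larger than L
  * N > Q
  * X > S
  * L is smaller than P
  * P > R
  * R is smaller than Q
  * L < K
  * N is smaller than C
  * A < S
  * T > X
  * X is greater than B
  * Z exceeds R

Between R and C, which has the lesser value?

R < J and J < A give R < A.
Then A < Q extends the chain to Q.
With Q < N: R < J < A < Q < N.
Then N < S extends the chain to S.
Then S < X extends the chain to X.
Then X < T extends the chain to T.
Then T < C extends the chain to C.
So R < C; R is the smaller of the two.

R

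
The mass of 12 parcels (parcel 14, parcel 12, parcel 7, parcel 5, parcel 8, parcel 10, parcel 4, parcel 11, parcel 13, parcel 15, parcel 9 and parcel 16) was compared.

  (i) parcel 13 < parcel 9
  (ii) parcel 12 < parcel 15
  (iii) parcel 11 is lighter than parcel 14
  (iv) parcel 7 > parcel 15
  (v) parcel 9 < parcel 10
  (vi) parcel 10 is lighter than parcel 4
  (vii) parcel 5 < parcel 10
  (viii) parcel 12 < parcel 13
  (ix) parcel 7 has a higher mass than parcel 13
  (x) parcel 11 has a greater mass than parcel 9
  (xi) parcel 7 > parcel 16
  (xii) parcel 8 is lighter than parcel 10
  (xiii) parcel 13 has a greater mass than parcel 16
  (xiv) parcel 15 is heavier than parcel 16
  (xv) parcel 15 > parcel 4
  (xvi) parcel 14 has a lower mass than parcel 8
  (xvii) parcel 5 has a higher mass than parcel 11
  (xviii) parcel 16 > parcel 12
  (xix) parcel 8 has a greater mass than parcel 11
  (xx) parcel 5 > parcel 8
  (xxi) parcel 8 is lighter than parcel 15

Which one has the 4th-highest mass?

Chaining the given pairs: parcel 12 < parcel 16 < parcel 13 < parcel 9 < parcel 11 < parcel 14 < parcel 8 < parcel 5 < parcel 10 < parcel 4 < parcel 15 < parcel 7.
The 4th largest is parcel 10.

parcel 10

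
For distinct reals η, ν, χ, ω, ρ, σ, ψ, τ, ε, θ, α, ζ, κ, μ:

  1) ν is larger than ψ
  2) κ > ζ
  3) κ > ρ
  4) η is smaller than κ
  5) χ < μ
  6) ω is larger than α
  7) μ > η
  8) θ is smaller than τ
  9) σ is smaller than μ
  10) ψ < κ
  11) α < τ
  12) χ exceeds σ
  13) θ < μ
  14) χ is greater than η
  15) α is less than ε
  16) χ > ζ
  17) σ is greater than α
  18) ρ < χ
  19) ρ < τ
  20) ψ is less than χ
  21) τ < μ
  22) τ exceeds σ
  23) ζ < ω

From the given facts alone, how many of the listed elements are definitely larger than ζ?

The elements the relations force above ζ are ω, χ, μ, κ — no chain reaches any other.
That is 4.

4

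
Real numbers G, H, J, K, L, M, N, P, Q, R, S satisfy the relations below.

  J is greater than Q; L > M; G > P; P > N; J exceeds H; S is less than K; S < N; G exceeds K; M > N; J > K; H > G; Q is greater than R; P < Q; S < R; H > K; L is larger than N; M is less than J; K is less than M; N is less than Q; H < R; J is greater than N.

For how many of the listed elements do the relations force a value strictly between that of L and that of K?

1

Chaining upward from K reaches: G, H, R, M, Q, J.
Chaining downward from L reaches: S, N, M.
Strictly between K and L are those in both lists: M — 1 element.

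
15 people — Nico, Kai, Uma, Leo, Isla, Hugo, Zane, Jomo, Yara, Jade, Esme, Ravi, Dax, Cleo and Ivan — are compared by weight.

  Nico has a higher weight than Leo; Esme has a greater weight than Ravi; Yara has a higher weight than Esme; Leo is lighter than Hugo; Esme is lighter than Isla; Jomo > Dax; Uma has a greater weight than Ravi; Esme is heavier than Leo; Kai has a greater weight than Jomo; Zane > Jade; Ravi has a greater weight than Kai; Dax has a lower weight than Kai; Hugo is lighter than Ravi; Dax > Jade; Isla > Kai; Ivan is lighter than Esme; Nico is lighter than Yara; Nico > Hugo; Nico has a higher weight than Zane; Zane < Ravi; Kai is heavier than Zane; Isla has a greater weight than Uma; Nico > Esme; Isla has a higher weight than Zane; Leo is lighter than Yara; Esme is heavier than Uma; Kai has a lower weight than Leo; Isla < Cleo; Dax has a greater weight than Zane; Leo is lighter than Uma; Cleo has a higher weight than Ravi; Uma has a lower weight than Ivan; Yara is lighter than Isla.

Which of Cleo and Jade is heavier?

Cleo

Link the given pairs in sequence: Jade < Zane; Zane < Dax; Dax < Jomo; Jomo < Kai; Kai < Leo; Leo < Hugo; Hugo < Ravi; Ravi < Uma; Uma < Ivan; Ivan < Esme; Esme < Nico; Nico < Yara; Yara < Isla; Isla < Cleo.
Chaining these gives Jade < Zane < Dax < Jomo < Kai < Leo < Hugo < Ravi < Uma < Ivan < Esme < Nico < Yara < Isla < Cleo.
So Jade < Cleo; Cleo is the heavier of the two.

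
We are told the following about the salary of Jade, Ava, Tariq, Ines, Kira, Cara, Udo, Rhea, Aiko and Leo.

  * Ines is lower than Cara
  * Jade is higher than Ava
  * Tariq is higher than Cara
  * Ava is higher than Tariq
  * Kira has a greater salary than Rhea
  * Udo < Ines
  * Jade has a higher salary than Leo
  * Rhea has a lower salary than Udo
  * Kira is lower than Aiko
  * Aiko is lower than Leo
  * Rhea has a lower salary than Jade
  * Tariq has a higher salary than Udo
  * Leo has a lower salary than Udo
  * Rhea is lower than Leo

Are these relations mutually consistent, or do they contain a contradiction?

The single ordering Rhea < Kira < Aiko < Leo < Udo < Ines < Cara < Tariq < Ava < Jade satisfies every listed relation, so no contradiction arises.

consistent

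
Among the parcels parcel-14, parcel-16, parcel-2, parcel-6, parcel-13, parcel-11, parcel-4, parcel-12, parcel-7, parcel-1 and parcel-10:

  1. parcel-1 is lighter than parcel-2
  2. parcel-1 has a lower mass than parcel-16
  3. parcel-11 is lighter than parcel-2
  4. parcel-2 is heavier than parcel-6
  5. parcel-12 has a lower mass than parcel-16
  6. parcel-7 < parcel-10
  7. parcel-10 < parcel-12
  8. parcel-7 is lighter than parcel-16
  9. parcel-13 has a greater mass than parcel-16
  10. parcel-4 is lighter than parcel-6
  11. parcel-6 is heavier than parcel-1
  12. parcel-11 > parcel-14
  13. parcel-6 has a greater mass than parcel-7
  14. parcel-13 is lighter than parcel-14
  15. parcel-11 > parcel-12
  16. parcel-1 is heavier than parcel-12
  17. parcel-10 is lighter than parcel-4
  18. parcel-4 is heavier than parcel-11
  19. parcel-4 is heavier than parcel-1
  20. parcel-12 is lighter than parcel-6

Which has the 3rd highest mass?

Piecing the relations together gives one ordering: parcel-7 < parcel-10 < parcel-12 < parcel-1 < parcel-16 < parcel-13 < parcel-14 < parcel-11 < parcel-4 < parcel-6 < parcel-2.
Counting 3 from the largest end gives parcel-4.

parcel-4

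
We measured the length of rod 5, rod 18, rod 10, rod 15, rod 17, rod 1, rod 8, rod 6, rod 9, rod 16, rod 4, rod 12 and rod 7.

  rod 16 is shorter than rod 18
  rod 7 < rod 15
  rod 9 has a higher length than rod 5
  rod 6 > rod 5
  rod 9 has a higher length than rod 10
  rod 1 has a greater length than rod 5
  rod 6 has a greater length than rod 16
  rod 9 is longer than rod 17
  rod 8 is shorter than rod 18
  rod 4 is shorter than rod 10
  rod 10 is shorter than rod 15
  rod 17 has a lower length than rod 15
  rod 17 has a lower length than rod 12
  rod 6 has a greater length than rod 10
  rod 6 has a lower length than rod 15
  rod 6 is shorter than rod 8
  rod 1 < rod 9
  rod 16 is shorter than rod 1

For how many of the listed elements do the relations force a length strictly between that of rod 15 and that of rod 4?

2

The relations place rod 4 below rod 15. An element lies strictly between them when it is forced above rod 4 and also forced below rod 15.
Above rod 4: {rod 10, rod 6, rod 8, rod 18, rod 9}. Below rod 15: {rod 16, rod 5, rod 10, rod 6, rod 17, rod 7}.
Intersection: {rod 10, rod 6} — 2.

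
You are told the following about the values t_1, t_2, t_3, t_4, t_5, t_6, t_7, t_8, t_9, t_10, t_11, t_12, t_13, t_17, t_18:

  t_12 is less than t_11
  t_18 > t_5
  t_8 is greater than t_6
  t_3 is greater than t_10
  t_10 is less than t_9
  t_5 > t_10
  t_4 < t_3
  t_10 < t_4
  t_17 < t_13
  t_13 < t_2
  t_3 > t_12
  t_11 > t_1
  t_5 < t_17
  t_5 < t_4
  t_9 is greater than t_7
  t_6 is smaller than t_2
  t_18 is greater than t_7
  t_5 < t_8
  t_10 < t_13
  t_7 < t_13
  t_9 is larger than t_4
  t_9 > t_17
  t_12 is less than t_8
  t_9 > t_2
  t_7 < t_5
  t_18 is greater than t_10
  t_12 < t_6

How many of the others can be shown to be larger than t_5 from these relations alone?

Directly above t_5: t_17, t_8, t_4, t_18.
One step further: t_13, t_3, t_9 (7 so far).
One step further: t_2 (8 so far).
No other element is forced above t_5 by the given relations, so the count is 8.

8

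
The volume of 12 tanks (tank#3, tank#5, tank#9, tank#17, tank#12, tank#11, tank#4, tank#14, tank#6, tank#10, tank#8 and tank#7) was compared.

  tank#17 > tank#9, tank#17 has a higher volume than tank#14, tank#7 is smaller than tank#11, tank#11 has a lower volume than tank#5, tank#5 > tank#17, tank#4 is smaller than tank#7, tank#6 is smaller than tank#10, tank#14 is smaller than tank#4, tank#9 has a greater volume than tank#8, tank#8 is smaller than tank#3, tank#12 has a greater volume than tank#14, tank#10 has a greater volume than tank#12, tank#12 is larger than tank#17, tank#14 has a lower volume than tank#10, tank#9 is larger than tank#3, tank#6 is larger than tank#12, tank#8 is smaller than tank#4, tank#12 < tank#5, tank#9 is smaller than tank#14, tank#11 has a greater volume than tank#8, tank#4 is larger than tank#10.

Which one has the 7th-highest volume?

Chaining the given pairs: tank#8 < tank#3 < tank#9 < tank#14 < tank#17 < tank#12 < tank#6 < tank#10 < tank#4 < tank#7 < tank#11 < tank#5.
The 7th largest is tank#12.

tank#12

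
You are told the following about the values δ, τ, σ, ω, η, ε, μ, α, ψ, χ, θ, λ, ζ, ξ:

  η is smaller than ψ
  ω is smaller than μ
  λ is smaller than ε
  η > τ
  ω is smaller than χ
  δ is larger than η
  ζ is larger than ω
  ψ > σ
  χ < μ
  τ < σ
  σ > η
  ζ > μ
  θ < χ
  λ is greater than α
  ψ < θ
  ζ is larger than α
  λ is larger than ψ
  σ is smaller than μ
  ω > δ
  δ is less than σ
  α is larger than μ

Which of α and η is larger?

α

η < δ and δ < σ give η < σ.
With σ < ψ: η < δ < σ < ψ.
With ψ < θ: η < δ < σ < ψ < θ.
Then θ < χ extends the chain to χ.
Then χ < μ extends the chain to μ.
With μ < α: η < δ < σ < ψ < θ < χ < μ < α.
So η < α; α is the larger of the two.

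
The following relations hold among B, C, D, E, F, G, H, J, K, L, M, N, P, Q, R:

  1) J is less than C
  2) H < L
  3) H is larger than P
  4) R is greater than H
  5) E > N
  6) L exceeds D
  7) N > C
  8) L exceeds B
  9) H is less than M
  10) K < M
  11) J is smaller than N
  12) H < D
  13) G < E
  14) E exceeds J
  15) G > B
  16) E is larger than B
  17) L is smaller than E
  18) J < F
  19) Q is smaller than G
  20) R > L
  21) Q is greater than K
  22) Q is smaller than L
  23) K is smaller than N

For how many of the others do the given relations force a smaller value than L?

6

From L the given relations immediately reach B, Q, H, D.
From those, K, P — 6 in total.
Nothing else is reachable below L; 6 in all.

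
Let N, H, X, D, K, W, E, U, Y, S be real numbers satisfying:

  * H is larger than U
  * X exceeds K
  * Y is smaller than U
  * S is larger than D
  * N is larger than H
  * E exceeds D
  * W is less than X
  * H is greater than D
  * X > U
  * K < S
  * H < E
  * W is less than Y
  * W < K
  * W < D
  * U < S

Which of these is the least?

W

Chaining upward from W: directly above it, Y, K, X, D; then U, H, E, S; then N.
That covers every other element, and nothing is given below W, so W is the least.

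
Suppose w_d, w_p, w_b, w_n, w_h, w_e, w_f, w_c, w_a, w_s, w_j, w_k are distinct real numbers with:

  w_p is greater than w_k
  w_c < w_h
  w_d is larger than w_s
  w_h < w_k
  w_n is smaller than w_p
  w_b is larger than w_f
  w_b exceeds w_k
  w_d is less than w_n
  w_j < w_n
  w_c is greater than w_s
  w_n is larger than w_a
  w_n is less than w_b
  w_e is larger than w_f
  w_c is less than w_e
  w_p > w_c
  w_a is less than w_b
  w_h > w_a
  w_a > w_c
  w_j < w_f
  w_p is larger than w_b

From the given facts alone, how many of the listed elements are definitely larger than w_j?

Directly above w_j: w_f, w_n.
One step further: w_b, w_p, w_e (5 so far).
No other element is forced above w_j by the given relations, so the count is 5.

5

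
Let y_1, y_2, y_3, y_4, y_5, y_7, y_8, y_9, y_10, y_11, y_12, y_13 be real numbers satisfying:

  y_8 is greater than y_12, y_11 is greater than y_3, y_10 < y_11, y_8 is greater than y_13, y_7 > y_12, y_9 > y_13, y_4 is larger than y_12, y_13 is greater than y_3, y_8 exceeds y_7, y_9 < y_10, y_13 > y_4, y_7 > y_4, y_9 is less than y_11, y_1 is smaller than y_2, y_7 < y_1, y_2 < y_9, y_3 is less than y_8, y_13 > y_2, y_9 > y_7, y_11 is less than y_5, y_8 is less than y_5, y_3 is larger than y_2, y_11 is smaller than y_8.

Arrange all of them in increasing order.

y_12 < y_4 < y_7 < y_1 < y_2 < y_3 < y_13 < y_9 < y_10 < y_11 < y_8 < y_5

The consecutive links are each given: y_12 < y_4; y_4 < y_7; y_7 < y_1; y_1 < y_2; y_2 < y_3; y_3 < y_13; y_13 < y_9; y_9 < y_10; y_10 < y_11; y_11 < y_8; y_8 < y_5.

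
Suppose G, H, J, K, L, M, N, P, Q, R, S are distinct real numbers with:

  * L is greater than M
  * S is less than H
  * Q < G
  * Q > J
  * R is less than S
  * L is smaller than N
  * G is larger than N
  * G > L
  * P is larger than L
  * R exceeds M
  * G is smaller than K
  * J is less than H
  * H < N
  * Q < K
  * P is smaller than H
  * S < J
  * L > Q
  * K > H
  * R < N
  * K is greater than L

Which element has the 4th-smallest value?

Chaining the given pairs: M < R < S < J < Q < L < P < H < N < G < K.
Counting 4 from the smallest end gives J.

J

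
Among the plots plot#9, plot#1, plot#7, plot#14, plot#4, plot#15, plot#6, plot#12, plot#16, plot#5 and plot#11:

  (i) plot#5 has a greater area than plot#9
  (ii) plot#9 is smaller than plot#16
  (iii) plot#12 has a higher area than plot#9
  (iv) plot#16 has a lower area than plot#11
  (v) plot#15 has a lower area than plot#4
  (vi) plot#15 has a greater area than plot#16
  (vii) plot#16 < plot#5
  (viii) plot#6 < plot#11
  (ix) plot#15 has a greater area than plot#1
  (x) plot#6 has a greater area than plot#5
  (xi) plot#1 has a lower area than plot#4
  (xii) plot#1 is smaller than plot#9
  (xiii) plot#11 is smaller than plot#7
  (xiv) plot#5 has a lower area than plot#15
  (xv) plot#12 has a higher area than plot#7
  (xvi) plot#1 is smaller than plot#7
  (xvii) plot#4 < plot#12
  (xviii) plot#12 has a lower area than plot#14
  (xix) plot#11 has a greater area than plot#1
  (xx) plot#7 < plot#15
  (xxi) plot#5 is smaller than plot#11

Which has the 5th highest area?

plot#7

The consecutive relations fix a unique order: plot#1 < plot#9 < plot#16 < plot#5 < plot#6 < plot#11 < plot#7 < plot#15 < plot#4 < plot#12 < plot#14.
Counting 5 from the largest end gives plot#7.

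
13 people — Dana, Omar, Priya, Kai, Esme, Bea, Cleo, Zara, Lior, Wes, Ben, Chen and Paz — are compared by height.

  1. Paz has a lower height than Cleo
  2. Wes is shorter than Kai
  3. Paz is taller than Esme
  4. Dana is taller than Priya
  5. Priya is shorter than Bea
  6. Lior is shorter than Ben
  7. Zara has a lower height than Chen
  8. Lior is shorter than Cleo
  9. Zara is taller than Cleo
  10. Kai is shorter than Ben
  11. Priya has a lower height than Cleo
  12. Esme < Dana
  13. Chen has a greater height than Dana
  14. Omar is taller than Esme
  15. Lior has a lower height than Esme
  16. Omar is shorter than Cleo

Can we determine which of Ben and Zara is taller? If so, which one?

Following every chain through Zara: above Zara we get Chen; below Zara we get Priya, Lior, Esme, Paz, Omar, Cleo.
Ben is not reached, and no chain runs the other way from Ben to Zara.
So the given relations leave the order of Zara and Ben undetermined.

undetermined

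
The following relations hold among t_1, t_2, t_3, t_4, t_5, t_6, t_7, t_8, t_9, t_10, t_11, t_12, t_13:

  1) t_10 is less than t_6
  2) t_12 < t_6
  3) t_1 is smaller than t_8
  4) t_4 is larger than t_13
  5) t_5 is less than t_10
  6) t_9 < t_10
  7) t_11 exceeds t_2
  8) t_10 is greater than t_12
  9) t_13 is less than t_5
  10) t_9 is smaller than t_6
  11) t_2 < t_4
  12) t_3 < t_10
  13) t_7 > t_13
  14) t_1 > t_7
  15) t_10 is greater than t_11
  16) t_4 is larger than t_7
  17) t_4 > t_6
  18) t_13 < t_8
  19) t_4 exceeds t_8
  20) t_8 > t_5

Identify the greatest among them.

t_4

t_2 is not greatest since t_2 < t_11; t_3 is not greatest since t_3 < t_10; t_13 is not greatest since t_13 < t_8; t_7 is not greatest since t_7 < t_1; t_11 is not greatest since t_11 < t_10; t_12 is not greatest since t_12 < t_6; t_1 is not greatest since t_1 < t_8; t_5 is not greatest since t_5 < t_10; t_9 is not greatest since t_9 < t_10; t_10 is not greatest since t_10 < t_6; t_6 is not greatest since t_6 < t_4; t_8 is not greatest since t_8 < t_4.
Only t_4 has nothing above it, so t_4 is the greatest.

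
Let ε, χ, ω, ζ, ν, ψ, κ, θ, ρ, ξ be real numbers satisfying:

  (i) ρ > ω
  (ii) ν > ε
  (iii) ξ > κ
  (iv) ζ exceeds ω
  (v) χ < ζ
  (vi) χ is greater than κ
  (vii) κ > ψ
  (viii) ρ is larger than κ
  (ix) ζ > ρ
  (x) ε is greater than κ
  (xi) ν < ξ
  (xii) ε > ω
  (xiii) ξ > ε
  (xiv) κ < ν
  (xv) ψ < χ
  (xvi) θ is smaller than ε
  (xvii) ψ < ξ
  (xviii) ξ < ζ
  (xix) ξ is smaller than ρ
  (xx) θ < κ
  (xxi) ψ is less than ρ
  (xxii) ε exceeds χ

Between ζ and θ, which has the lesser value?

θ

The relevant relations are θ < κ; κ < χ; χ < ε; ε < ν; ν < ξ; ξ < ρ; ρ < ζ.
Chaining these gives θ < κ < χ < ε < ν < ξ < ρ < ζ.
So θ < ζ; θ is the smaller of the two.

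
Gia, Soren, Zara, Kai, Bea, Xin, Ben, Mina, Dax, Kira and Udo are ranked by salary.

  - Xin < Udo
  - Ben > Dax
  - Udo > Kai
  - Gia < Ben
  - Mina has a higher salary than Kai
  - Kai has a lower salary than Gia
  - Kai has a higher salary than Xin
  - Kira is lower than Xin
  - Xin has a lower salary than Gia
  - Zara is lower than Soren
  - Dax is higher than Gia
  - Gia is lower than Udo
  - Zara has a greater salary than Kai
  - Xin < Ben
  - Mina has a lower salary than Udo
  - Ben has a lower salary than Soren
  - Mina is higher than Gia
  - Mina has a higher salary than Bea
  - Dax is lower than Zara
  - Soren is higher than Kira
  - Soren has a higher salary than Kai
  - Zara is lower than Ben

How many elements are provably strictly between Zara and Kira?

The relations place Kira below Zara. An element lies strictly between them when it is forced above Kira and also forced below Zara.
Above Kira: {Xin, Kai, Gia, Dax, Mina, Ben, Soren, Udo}. Below Zara: {Xin, Kai, Gia, Dax}.
Intersection: {Xin, Kai, Gia, Dax} — 4.

4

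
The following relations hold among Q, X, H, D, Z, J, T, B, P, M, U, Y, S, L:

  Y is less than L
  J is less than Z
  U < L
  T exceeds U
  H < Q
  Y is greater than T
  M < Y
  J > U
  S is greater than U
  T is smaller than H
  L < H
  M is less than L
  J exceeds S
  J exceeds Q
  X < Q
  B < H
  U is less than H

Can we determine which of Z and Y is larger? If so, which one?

Following the relations from Y: Y < L < H < Q < J < Z.
So Z is larger.

Z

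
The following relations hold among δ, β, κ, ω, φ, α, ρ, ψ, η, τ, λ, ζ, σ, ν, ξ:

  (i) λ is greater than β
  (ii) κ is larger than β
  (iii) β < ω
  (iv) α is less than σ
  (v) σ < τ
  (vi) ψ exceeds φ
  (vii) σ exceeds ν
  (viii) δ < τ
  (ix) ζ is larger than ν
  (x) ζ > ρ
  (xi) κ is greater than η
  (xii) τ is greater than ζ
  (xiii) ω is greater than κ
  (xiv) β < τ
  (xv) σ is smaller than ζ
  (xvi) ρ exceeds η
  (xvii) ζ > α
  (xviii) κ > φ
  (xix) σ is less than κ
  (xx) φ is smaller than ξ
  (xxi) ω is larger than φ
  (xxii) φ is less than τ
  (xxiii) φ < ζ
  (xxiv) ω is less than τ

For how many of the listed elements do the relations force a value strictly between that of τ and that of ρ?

Chaining upward from ρ reaches: ζ.
Chaining downward from τ reaches: α, δ, ν, η, σ, φ, β, κ, ζ, ω.
Strictly between ρ and τ are those in both lists: ζ — 1 element.

1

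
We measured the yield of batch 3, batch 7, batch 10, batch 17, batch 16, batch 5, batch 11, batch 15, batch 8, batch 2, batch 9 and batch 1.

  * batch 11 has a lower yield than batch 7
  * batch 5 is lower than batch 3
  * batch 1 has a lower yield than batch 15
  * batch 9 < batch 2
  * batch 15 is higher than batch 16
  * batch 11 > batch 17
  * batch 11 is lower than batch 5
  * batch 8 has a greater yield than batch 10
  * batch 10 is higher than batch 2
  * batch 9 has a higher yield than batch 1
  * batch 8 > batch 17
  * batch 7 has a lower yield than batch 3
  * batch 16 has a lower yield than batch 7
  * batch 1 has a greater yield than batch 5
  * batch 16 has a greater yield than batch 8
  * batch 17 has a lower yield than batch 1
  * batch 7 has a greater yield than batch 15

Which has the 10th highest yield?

Piecing the relations together gives one ordering: batch 17 < batch 11 < batch 5 < batch 1 < batch 9 < batch 2 < batch 10 < batch 8 < batch 16 < batch 15 < batch 7 < batch 3.
The 10th largest is batch 5.

batch 5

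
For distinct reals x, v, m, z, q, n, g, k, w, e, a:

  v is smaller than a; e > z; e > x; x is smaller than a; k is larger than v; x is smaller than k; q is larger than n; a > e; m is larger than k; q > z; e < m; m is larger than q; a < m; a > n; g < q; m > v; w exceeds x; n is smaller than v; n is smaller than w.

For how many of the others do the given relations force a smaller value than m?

The elements the relations force below m are n, v, x, z, g, e, a, k, q — no chain reaches any other.
That is 9.

9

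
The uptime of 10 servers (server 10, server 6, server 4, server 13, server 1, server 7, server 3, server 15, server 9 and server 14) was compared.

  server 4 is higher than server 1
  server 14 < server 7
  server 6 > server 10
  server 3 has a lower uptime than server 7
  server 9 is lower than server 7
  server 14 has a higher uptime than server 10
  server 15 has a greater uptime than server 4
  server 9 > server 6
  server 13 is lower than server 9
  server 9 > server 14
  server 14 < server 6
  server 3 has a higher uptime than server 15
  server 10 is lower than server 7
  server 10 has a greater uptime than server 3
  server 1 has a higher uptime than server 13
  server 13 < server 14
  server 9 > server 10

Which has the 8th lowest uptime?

Piecing the relations together gives one ordering: server 13 < server 1 < server 4 < server 15 < server 3 < server 10 < server 14 < server 6 < server 9 < server 7.
The 8th smallest is server 6.

server 6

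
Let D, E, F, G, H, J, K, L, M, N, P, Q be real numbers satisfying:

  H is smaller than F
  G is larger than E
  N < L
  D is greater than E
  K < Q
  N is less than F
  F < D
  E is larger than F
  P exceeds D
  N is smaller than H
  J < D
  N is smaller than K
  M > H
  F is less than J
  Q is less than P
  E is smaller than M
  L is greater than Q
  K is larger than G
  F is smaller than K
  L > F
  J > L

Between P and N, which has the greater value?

P

N < H and H < F give N < F.
Then F < E extends the chain to E.
Then E < G extends the chain to G.
With G < K: N < H < F < E < G < K.
With K < Q: N < H < F < E < G < K < Q.
With Q < L: N < H < F < E < G < K < Q < L.
With L < J: N < H < F < E < G < K < Q < L < J.
With J < D: N < H < F < E < G < K < Q < L < J < D.
With D < P: N < H < F < E < G < K < Q < L < J < D < P.
So N < P; P is the larger of the two.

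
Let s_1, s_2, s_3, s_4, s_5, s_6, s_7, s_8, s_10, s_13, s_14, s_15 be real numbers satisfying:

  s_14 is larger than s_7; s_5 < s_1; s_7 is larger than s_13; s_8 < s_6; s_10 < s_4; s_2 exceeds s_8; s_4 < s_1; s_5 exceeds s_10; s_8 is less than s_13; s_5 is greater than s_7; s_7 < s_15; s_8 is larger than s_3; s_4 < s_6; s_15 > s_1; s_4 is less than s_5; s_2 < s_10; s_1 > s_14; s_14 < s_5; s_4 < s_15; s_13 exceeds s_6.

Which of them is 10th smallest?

The consecutive relations fix a unique order: s_3 < s_8 < s_2 < s_10 < s_4 < s_6 < s_13 < s_7 < s_14 < s_5 < s_1 < s_15.
The 10th smallest is s_5.

s_5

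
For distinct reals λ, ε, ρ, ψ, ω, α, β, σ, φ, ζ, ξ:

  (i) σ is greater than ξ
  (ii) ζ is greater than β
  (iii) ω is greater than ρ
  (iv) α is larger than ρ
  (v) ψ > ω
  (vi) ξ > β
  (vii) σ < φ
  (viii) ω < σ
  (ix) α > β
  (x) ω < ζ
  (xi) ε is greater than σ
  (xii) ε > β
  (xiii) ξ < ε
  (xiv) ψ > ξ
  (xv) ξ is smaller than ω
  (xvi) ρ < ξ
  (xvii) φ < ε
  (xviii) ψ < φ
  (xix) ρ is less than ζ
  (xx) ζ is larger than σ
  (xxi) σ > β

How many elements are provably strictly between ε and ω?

Chaining upward from ω reaches: σ, ζ, ψ, φ.
Chaining downward from ε reaches: β, ρ, ξ, σ, ψ, φ.
Strictly between ω and ε are those in both lists: σ, ψ, φ — 3 elements.

3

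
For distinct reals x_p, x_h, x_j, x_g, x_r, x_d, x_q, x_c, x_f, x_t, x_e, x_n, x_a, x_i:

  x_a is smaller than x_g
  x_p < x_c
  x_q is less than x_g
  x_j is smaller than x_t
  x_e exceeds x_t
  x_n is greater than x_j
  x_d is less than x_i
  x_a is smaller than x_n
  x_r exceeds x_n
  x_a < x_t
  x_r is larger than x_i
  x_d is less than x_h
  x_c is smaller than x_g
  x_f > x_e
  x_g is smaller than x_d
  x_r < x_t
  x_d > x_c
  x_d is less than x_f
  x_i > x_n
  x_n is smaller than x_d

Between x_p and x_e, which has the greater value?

Link the given pairs in sequence: x_p < x_c; x_c < x_g; x_g < x_d; x_d < x_i; x_i < x_r; x_r < x_t; x_t < x_e.
Together: x_p < x_c < x_g < x_d < x_i < x_r < x_t < x_e.
So x_p < x_e; x_e is the larger of the two.

x_e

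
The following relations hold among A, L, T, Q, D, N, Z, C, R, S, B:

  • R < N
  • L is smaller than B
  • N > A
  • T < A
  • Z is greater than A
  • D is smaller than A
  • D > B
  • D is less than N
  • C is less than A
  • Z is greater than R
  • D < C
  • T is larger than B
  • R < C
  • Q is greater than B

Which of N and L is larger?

Link the given pairs in sequence: L < B; B < D; D < C; C < A; A < N.
Chaining these gives L < B < D < C < A < N.
So L < N; N is the larger of the two.

N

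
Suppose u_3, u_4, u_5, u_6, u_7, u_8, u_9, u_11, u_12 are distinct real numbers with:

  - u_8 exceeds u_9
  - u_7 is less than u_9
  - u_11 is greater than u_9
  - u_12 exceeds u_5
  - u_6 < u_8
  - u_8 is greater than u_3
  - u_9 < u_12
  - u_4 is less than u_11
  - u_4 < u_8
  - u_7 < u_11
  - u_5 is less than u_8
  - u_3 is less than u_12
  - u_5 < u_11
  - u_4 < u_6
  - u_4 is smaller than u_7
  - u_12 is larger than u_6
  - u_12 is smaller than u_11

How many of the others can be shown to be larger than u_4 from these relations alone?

Directly above u_4: u_7, u_6, u_8, u_11.
One step further: u_9, u_12 (6 so far).
Nothing else is reachable above u_4; 6 in all.

6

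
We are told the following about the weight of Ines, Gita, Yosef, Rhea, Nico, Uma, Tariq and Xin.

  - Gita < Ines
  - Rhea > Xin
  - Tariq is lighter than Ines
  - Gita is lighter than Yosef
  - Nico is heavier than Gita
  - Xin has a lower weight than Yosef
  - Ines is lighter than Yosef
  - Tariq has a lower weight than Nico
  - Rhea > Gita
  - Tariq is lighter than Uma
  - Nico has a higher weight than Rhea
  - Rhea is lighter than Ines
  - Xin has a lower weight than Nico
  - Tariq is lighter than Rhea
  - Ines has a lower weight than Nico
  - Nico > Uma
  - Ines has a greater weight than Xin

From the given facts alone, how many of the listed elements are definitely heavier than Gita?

The elements the relations force above Gita are Rhea, Ines, Nico, Yosef — no chain reaches any other.
That is 4.

4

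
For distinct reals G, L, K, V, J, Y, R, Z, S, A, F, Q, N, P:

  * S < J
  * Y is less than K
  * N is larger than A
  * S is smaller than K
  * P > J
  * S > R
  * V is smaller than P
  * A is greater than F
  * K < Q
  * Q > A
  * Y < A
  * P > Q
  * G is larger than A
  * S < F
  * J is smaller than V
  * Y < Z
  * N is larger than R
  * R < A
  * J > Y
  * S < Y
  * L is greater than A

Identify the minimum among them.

R

S is not least since R < S; Y is not least since S < Y; F is not least since S < F; K is not least since Y < K; J is not least since Y < J; Z is not least since Y < Z; A is not least since F < A; Q is not least since K < Q; L is not least since A < L; V is not least since J < V; P is not least since Q < P; N is not least since A < N; G is not least since A < G.
Only R has nothing below it, so R is the minimum.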